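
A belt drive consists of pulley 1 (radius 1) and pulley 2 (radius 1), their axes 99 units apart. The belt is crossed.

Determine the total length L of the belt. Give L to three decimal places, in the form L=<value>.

L=204.324

crossed belt: β = asin((r1+r2)/C) = asin(2/99) = 1.1576°
wrap1 = wrap2 = π + 2β = 182.3151°
tangent length = C·cosβ = 98.9798
L = (r1+r2)·wrap + 2·C·cosβ = 2·3.1820 + 2·98.9798 = 204.3236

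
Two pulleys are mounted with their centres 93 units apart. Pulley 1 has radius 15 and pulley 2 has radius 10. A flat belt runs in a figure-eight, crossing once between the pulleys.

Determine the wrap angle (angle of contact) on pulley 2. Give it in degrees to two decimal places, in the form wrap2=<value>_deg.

wrap2=211.19_deg

crossed belt: β = asin((r1+r2)/C) = asin(25/93) = 15.5939°
wrap1 = wrap2 = π + 2β = 211.1878°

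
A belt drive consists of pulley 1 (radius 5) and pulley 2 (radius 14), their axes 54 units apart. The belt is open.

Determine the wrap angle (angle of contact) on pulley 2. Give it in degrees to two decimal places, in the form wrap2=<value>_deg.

open belt: β = asin((r2−r1)/C) = asin(9/54) = 9.5941°
wrap1 = π − 2β = 160.8119°
wrap2 = π + 2β = 199.1881°

wrap2=199.19_deg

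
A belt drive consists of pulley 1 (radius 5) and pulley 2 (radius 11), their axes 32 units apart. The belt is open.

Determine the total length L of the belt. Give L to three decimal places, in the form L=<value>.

L=115.394

open belt: β = asin((r2−r1)/C) = asin(6/32) = 10.8069°
wrap1 = π − 2β = 158.3862°
wrap2 = π + 2β = 201.6138°
tangent length = C·cosβ = 31.4325
L = r1·wrap1 + r2·wrap2 + 2·C·cosβ = 5·2.7644 + 11·3.5188 + 2·31.4325 = 115.3938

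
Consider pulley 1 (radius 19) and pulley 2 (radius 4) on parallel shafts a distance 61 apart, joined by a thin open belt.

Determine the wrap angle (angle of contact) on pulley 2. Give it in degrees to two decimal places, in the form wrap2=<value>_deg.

open belt: β = asin((r2−r1)/C) = asin(-15/61) = -14.2351°
wrap1 = π − 2β = 208.4702°
wrap2 = π + 2β = 151.5298°

wrap2=151.53_deg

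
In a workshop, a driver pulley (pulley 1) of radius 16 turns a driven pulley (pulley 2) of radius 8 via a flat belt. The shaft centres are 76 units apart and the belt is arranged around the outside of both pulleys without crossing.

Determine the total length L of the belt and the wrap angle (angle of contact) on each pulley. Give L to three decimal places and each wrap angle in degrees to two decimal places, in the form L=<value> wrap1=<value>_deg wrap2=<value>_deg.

L=228.241 wrap1=192.08_deg wrap2=167.92_deg

open belt: β = asin((r2−r1)/C) = asin(-8/76) = -6.0423°
wrap1 = π − 2β = 192.0847°
wrap2 = π + 2β = 167.9153°
tangent length = C·cosβ = 75.5778
L = r1·wrap1 + r2·wrap2 + 2·C·cosβ = 16·3.3525 + 8·2.9307 + 2·75.5778 = 228.2411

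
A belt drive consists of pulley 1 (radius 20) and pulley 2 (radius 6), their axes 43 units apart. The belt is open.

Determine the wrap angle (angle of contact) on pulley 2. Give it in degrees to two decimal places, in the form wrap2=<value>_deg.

open belt: β = asin((r2−r1)/C) = asin(-14/43) = -19.0008°
wrap1 = π − 2β = 218.0016°
wrap2 = π + 2β = 141.9984°

wrap2=142.00_deg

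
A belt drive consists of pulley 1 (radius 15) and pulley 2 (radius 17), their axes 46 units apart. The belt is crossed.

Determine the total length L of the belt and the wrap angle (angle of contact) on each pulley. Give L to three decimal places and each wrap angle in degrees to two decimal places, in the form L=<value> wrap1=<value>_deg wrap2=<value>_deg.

crossed belt: β = asin((r1+r2)/C) = asin(32/46) = 44.0792°
wrap1 = wrap2 = π + 2β = 268.1584°
tangent length = C·cosβ = 33.0454
L = (r1+r2)·wrap + 2·C·cosβ = 32·4.6802 + 2·33.0454 = 215.8588

L=215.859 wrap1=268.16_deg wrap2=268.16_deg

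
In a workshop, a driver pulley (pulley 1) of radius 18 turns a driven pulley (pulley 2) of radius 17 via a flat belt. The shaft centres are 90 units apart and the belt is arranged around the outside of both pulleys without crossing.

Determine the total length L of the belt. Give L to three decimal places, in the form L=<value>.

open belt: β = asin((r2−r1)/C) = asin(-1/90) = -0.6366°
wrap1 = π − 2β = 181.2733°
wrap2 = π + 2β = 178.7267°
tangent length = C·cosβ = 89.9944
L = r1·wrap1 + r2·wrap2 + 2·C·cosβ = 18·3.1638 + 17·3.1194 + 2·89.9944 = 289.9669

L=289.967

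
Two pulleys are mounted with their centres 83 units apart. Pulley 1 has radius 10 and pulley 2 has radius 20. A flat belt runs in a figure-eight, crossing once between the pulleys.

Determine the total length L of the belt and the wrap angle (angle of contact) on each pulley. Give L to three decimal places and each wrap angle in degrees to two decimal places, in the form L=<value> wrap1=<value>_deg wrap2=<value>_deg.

crossed belt: β = asin((r1+r2)/C) = asin(30/83) = 21.1890°
wrap1 = wrap2 = π + 2β = 222.3780°
tangent length = C·cosβ = 77.3886
L = (r1+r2)·wrap + 2·C·cosβ = 30·3.8812 + 2·77.3886 = 271.2141

L=271.214 wrap1=222.38_deg wrap2=222.38_deg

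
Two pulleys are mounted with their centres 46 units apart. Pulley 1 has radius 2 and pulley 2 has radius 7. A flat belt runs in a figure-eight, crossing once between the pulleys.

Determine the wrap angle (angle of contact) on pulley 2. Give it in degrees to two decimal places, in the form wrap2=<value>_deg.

crossed belt: β = asin((r1+r2)/C) = asin(9/46) = 11.2828°
wrap1 = wrap2 = π + 2β = 202.5656°

wrap2=202.57_deg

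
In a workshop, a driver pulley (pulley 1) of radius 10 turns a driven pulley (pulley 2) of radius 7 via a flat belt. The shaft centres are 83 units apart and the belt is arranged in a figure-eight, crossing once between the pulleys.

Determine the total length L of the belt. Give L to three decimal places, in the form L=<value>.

L=222.901

crossed belt: β = asin((r1+r2)/C) = asin(17/83) = 11.8189°
wrap1 = wrap2 = π + 2β = 203.6378°
tangent length = C·cosβ = 81.2404
L = (r1+r2)·wrap + 2·C·cosβ = 17·3.5542 + 2·81.2404 = 222.9013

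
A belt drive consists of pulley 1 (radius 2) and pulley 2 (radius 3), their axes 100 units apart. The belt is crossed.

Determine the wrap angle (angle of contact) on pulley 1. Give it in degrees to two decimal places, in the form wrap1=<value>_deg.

wrap1=185.73_deg

crossed belt: β = asin((r1+r2)/C) = asin(5/100) = 2.8660°
wrap1 = wrap2 = π + 2β = 185.7320°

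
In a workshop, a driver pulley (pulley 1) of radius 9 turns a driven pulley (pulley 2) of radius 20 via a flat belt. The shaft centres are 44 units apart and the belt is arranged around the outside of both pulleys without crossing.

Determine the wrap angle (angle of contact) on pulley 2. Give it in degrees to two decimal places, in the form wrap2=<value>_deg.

wrap2=208.96_deg

open belt: β = asin((r2−r1)/C) = asin(11/44) = 14.4775°
wrap1 = π − 2β = 151.0450°
wrap2 = π + 2β = 208.9550°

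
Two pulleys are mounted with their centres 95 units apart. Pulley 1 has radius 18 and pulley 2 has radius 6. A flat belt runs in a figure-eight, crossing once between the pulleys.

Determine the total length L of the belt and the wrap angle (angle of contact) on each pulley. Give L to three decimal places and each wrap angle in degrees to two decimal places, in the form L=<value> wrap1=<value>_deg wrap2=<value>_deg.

crossed belt: β = asin((r1+r2)/C) = asin(24/95) = 14.6333°
wrap1 = wrap2 = π + 2β = 209.2666°
tangent length = C·cosβ = 91.9184
L = (r1+r2)·wrap + 2·C·cosβ = 24·3.6524 + 2·91.9184 = 271.4943

L=271.494 wrap1=209.27_deg wrap2=209.27_deg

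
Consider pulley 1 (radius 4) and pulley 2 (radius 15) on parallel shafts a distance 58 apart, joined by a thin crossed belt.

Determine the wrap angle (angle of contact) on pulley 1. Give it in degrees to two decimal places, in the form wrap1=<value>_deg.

crossed belt: β = asin((r1+r2)/C) = asin(19/58) = 19.1223°
wrap1 = wrap2 = π + 2β = 218.2447°

wrap1=218.24_deg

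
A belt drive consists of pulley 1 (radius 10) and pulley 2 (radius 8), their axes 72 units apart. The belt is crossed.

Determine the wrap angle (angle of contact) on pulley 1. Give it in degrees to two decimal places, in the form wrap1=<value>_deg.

wrap1=208.96_deg

crossed belt: β = asin((r1+r2)/C) = asin(18/72) = 14.4775°
wrap1 = wrap2 = π + 2β = 208.9550°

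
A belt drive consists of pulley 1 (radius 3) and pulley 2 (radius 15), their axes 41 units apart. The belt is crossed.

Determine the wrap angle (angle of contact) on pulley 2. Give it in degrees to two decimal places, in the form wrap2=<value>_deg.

wrap2=232.08_deg

crossed belt: β = asin((r1+r2)/C) = asin(18/41) = 26.0416°
wrap1 = wrap2 = π + 2β = 232.0833°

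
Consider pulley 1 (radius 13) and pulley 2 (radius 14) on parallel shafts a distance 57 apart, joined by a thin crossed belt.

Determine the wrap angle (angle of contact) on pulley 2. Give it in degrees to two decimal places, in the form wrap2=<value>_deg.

crossed belt: β = asin((r1+r2)/C) = asin(27/57) = 28.2737°
wrap1 = wrap2 = π + 2β = 236.5474°

wrap2=236.55_deg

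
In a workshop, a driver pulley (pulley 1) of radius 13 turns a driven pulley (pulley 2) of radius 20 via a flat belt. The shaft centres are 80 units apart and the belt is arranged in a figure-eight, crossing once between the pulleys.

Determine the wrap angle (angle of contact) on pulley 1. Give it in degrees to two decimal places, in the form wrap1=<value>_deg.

wrap1=228.72_deg

crossed belt: β = asin((r1+r2)/C) = asin(33/80) = 24.3620°
wrap1 = wrap2 = π + 2β = 228.7240°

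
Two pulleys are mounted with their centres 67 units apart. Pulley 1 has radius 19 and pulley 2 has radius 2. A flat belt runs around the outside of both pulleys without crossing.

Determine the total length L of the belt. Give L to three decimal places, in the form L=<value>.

open belt: β = asin((r2−r1)/C) = asin(-17/67) = -14.6984°
wrap1 = π − 2β = 209.3968°
wrap2 = π + 2β = 150.6032°
tangent length = C·cosβ = 64.8074
L = r1·wrap1 + r2·wrap2 + 2·C·cosβ = 19·3.6547 + 2·2.6285 + 2·64.8074 = 204.3105

L=204.310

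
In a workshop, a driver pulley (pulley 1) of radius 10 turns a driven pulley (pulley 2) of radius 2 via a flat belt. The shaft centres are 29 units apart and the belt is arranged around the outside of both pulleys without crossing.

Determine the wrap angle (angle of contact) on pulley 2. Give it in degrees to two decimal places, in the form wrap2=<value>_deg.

wrap2=147.97_deg

open belt: β = asin((r2−r1)/C) = asin(-8/29) = -16.0134°
wrap1 = π − 2β = 212.0268°
wrap2 = π + 2β = 147.9732°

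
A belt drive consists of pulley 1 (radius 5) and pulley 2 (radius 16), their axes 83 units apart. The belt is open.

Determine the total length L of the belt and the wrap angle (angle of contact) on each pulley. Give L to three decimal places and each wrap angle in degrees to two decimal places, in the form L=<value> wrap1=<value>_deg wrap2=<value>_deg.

open belt: β = asin((r2−r1)/C) = asin(11/83) = 7.6158°
wrap1 = π − 2β = 164.7684°
wrap2 = π + 2β = 195.2316°
tangent length = C·cosβ = 82.2679
L = r1·wrap1 + r2·wrap2 + 2·C·cosβ = 5·2.8758 + 16·3.4074 + 2·82.2679 = 233.4334

L=233.433 wrap1=164.77_deg wrap2=195.23_deg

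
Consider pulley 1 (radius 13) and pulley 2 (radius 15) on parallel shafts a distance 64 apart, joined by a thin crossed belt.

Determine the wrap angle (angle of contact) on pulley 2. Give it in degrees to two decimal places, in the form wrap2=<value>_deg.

crossed belt: β = asin((r1+r2)/C) = asin(28/64) = 25.9445°
wrap1 = wrap2 = π + 2β = 231.8890°

wrap2=231.89_deg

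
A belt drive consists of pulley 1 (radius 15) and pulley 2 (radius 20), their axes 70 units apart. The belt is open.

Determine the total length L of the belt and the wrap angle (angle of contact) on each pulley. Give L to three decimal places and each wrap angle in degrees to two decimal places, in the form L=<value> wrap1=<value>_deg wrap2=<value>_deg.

L=250.313 wrap1=171.81_deg wrap2=188.19_deg

open belt: β = asin((r2−r1)/C) = asin(5/70) = 4.0960°
wrap1 = π − 2β = 171.8079°
wrap2 = π + 2β = 188.1921°
tangent length = C·cosβ = 69.8212
L = r1·wrap1 + r2·wrap2 + 2·C·cosβ = 15·2.9986 + 20·3.2846 + 2·69.8212 = 250.3130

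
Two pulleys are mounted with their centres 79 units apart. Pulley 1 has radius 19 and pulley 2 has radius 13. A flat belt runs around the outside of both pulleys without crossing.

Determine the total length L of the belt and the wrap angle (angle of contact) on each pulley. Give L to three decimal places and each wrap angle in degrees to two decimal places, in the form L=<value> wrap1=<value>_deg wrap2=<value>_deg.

L=258.987 wrap1=188.71_deg wrap2=171.29_deg

open belt: β = asin((r2−r1)/C) = asin(-6/79) = -4.3558°
wrap1 = π − 2β = 188.7115°
wrap2 = π + 2β = 171.2885°
tangent length = C·cosβ = 78.7718
L = r1·wrap1 + r2·wrap2 + 2·C·cosβ = 19·3.2936 + 13·2.9895 + 2·78.7718 = 258.9869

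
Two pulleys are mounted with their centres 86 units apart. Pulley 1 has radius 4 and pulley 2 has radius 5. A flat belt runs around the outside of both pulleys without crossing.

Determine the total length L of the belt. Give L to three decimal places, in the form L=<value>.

open belt: β = asin((r2−r1)/C) = asin(1/86) = 0.6662°
wrap1 = π − 2β = 178.6675°
wrap2 = π + 2β = 181.3325°
tangent length = C·cosβ = 85.9942
L = r1·wrap1 + r2·wrap2 + 2·C·cosβ = 4·3.1183 + 5·3.1648 + 2·85.9942 = 200.2860

L=200.286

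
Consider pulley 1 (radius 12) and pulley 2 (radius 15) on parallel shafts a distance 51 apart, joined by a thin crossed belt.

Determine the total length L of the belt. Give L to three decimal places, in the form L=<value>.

L=201.483

crossed belt: β = asin((r1+r2)/C) = asin(27/51) = 31.9657°
wrap1 = wrap2 = π + 2β = 243.9314°
tangent length = C·cosβ = 43.2666
L = (r1+r2)·wrap + 2·C·cosβ = 27·4.2574 + 2·43.2666 = 201.4832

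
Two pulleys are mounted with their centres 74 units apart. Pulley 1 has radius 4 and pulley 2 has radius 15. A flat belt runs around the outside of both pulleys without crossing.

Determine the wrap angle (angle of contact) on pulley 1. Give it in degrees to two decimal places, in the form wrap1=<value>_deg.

wrap1=162.90_deg

open belt: β = asin((r2−r1)/C) = asin(11/74) = 8.5486°
wrap1 = π − 2β = 162.9028°
wrap2 = π + 2β = 197.0972°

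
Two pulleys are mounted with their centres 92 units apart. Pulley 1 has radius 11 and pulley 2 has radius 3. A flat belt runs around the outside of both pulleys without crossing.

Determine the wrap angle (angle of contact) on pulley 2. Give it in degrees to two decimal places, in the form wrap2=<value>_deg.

open belt: β = asin((r2−r1)/C) = asin(-8/92) = -4.9885°
wrap1 = π − 2β = 189.9771°
wrap2 = π + 2β = 170.0229°

wrap2=170.02_deg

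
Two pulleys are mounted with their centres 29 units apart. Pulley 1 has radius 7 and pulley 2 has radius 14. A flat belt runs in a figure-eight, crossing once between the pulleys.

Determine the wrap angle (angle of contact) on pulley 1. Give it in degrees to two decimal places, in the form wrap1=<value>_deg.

crossed belt: β = asin((r1+r2)/C) = asin(21/29) = 46.3972°
wrap1 = wrap2 = π + 2β = 272.7944°

wrap1=272.79_deg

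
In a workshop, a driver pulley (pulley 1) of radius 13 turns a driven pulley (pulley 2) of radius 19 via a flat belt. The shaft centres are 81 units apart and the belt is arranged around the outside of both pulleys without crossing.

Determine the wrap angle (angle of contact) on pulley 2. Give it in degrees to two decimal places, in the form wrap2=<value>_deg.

wrap2=188.50_deg

open belt: β = asin((r2−r1)/C) = asin(6/81) = 4.2480°
wrap1 = π − 2β = 171.5040°
wrap2 = π + 2β = 188.4960°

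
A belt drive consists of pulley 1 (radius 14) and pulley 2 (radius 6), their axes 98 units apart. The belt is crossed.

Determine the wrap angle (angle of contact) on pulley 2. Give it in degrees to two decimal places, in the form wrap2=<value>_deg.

wrap2=203.55_deg

crossed belt: β = asin((r1+r2)/C) = asin(20/98) = 11.7757°
wrap1 = wrap2 = π + 2β = 203.5515°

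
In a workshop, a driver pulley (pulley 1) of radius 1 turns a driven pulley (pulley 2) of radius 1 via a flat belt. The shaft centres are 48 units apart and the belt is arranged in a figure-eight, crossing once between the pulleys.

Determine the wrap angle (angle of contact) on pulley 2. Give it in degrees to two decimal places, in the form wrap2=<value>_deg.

wrap2=184.78_deg

crossed belt: β = asin((r1+r2)/C) = asin(2/48) = 2.3880°
wrap1 = wrap2 = π + 2β = 184.7760°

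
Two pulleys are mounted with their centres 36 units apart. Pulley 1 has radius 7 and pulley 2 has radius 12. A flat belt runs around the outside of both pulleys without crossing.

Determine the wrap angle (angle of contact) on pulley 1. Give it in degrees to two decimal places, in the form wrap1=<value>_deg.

wrap1=164.03_deg

open belt: β = asin((r2−r1)/C) = asin(5/36) = 7.9836°
wrap1 = π − 2β = 164.0329°
wrap2 = π + 2β = 195.9671°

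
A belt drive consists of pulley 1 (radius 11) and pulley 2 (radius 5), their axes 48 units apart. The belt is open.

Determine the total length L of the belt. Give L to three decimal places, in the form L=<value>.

open belt: β = asin((r2−r1)/C) = asin(-6/48) = -7.1808°
wrap1 = π − 2β = 194.3615°
wrap2 = π + 2β = 165.6385°
tangent length = C·cosβ = 47.6235
L = r1·wrap1 + r2·wrap2 + 2·C·cosβ = 11·3.3922 + 5·2.8909 + 2·47.6235 = 147.0165

L=147.016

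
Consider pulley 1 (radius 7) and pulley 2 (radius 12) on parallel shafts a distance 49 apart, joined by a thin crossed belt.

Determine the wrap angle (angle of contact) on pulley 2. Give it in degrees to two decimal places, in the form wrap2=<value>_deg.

wrap2=225.63_deg

crossed belt: β = asin((r1+r2)/C) = asin(19/49) = 22.8149°
wrap1 = wrap2 = π + 2β = 225.6298°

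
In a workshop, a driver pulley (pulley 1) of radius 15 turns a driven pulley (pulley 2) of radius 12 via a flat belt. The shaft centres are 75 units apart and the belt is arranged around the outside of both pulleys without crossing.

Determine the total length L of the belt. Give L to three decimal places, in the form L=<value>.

L=234.943

open belt: β = asin((r2−r1)/C) = asin(-3/75) = -2.2924°
wrap1 = π − 2β = 184.5849°
wrap2 = π + 2β = 175.4151°
tangent length = C·cosβ = 74.9400
L = r1·wrap1 + r2·wrap2 + 2·C·cosβ = 15·3.2216 + 12·3.0616 + 2·74.9400 = 234.9430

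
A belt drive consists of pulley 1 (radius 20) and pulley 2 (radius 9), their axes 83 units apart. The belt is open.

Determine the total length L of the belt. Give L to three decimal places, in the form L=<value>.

open belt: β = asin((r2−r1)/C) = asin(-11/83) = -7.6158°
wrap1 = π − 2β = 195.2316°
wrap2 = π + 2β = 164.7684°
tangent length = C·cosβ = 82.2679
L = r1·wrap1 + r2·wrap2 + 2·C·cosβ = 20·3.4074 + 9·2.8758 + 2·82.2679 = 258.5662

L=258.566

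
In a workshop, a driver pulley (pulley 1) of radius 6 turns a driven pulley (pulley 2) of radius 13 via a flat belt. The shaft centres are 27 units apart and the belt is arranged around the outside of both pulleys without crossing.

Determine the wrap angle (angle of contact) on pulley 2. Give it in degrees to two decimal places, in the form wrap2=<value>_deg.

open belt: β = asin((r2−r1)/C) = asin(7/27) = 15.0261°
wrap1 = π − 2β = 149.9478°
wrap2 = π + 2β = 210.0522°

wrap2=210.05_deg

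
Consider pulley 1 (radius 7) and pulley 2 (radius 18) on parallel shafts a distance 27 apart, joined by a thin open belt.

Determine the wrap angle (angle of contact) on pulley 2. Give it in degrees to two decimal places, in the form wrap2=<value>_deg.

open belt: β = asin((r2−r1)/C) = asin(11/27) = 24.0421°
wrap1 = π − 2β = 131.9158°
wrap2 = π + 2β = 228.0842°

wrap2=228.08_deg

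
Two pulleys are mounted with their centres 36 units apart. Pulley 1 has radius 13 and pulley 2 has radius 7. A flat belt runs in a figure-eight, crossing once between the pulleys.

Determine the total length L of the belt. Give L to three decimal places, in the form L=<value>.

crossed belt: β = asin((r1+r2)/C) = asin(20/36) = 33.7490°
wrap1 = wrap2 = π + 2β = 247.4980°
tangent length = C·cosβ = 29.9333
L = (r1+r2)·wrap + 2·C·cosβ = 20·4.3197 + 2·29.9333 = 146.2596

L=146.260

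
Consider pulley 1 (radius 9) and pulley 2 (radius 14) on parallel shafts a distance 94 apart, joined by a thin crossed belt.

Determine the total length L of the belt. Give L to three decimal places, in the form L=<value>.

crossed belt: β = asin((r1+r2)/C) = asin(23/94) = 14.1630°
wrap1 = wrap2 = π + 2β = 208.3259°
tangent length = C·cosβ = 91.1427
L = (r1+r2)·wrap + 2·C·cosβ = 23·3.6360 + 2·91.1427 = 265.9129

L=265.913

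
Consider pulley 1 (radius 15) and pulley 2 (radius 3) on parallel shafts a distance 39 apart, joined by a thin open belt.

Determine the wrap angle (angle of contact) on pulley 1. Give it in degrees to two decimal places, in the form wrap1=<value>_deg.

open belt: β = asin((r2−r1)/C) = asin(-12/39) = -17.9202°
wrap1 = π − 2β = 215.8404°
wrap2 = π + 2β = 144.1596°

wrap1=215.84_deg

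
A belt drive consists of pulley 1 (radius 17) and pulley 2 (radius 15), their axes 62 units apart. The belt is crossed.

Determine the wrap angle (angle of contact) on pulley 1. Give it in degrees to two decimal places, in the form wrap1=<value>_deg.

crossed belt: β = asin((r1+r2)/C) = asin(32/62) = 31.0730°
wrap1 = wrap2 = π + 2β = 242.1459°

wrap1=242.15_deg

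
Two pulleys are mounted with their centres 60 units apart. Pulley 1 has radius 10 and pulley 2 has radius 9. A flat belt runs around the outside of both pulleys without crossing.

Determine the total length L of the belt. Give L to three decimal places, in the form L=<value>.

L=179.707

open belt: β = asin((r2−r1)/C) = asin(-1/60) = -0.9550°
wrap1 = π − 2β = 181.9099°
wrap2 = π + 2β = 178.0901°
tangent length = C·cosβ = 59.9917
L = r1·wrap1 + r2·wrap2 + 2·C·cosβ = 10·3.1749 + 9·3.1083 + 2·59.9917 = 179.7069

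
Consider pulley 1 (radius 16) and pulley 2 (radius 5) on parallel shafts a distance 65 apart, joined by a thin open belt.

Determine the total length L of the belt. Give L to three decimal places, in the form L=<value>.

L=197.839

open belt: β = asin((r2−r1)/C) = asin(-11/65) = -9.7431°
wrap1 = π − 2β = 199.4862°
wrap2 = π + 2β = 160.5138°
tangent length = C·cosβ = 64.0625
L = r1·wrap1 + r2·wrap2 + 2·C·cosβ = 16·3.4817 + 5·2.8015 + 2·64.0625 = 197.8395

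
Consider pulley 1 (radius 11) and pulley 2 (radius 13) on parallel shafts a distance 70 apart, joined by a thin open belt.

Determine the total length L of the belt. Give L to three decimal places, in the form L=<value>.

L=215.455

open belt: β = asin((r2−r1)/C) = asin(2/70) = 1.6372°
wrap1 = π − 2β = 176.7255°
wrap2 = π + 2β = 183.2745°
tangent length = C·cosβ = 69.9714
L = r1·wrap1 + r2·wrap2 + 2·C·cosβ = 11·3.0844 + 13·3.1987 + 2·69.9714 = 215.4554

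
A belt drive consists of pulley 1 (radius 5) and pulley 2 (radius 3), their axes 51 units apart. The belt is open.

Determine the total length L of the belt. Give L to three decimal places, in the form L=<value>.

open belt: β = asin((r2−r1)/C) = asin(-2/51) = -2.2475°
wrap1 = π − 2β = 184.4949°
wrap2 = π + 2β = 175.5051°
tangent length = C·cosβ = 50.9608
L = r1·wrap1 + r2·wrap2 + 2·C·cosβ = 5·3.2200 + 3·3.0631 + 2·50.9608 = 127.2112

L=127.211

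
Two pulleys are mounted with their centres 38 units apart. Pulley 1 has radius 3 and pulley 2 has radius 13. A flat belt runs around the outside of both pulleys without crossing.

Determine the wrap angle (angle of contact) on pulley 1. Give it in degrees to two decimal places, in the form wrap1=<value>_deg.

wrap1=149.48_deg

open belt: β = asin((r2−r1)/C) = asin(10/38) = 15.2575°
wrap1 = π − 2β = 149.4850°
wrap2 = π + 2β = 210.5150°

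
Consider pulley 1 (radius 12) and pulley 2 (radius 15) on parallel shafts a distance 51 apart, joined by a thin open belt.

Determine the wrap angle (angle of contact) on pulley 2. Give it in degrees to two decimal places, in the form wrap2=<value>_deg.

wrap2=186.74_deg

open belt: β = asin((r2−r1)/C) = asin(3/51) = 3.3723°
wrap1 = π − 2β = 173.2554°
wrap2 = π + 2β = 186.7446°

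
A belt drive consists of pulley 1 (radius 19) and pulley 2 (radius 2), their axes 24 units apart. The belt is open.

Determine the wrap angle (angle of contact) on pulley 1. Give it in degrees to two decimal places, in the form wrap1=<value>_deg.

wrap1=270.20_deg

open belt: β = asin((r2−r1)/C) = asin(-17/24) = -45.0995°
wrap1 = π − 2β = 270.1989°
wrap2 = π + 2β = 89.8011°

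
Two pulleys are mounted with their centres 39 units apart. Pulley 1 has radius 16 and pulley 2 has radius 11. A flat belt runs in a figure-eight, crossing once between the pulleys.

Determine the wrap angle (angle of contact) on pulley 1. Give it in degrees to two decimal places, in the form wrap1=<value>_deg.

crossed belt: β = asin((r1+r2)/C) = asin(27/39) = 43.8131°
wrap1 = wrap2 = π + 2β = 267.6261°

wrap1=267.63_deg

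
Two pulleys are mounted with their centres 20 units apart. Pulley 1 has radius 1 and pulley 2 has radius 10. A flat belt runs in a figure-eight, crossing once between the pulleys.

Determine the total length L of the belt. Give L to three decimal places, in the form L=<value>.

L=80.776

crossed belt: β = asin((r1+r2)/C) = asin(11/20) = 33.3670°
wrap1 = wrap2 = π + 2β = 246.7340°
tangent length = C·cosβ = 16.7033
L = (r1+r2)·wrap + 2·C·cosβ = 11·4.3063 + 2·16.7033 = 80.7761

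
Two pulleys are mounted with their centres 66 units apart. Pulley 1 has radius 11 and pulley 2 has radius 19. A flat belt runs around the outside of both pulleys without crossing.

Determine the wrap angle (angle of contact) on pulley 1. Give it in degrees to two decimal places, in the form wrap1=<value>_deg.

wrap1=166.08_deg

open belt: β = asin((r2−r1)/C) = asin(8/66) = 6.9621°
wrap1 = π − 2β = 166.0759°
wrap2 = π + 2β = 193.9241°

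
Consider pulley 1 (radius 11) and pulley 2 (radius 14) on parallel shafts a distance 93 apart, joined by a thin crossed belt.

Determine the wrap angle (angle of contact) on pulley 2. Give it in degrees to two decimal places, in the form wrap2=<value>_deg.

wrap2=211.19_deg

crossed belt: β = asin((r1+r2)/C) = asin(25/93) = 15.5939°
wrap1 = wrap2 = π + 2β = 211.1878°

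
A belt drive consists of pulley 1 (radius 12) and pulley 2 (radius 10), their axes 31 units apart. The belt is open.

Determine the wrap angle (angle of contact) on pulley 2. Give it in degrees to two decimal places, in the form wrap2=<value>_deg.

open belt: β = asin((r2−r1)/C) = asin(-2/31) = -3.6991°
wrap1 = π − 2β = 187.3981°
wrap2 = π + 2β = 172.6019°

wrap2=172.60_deg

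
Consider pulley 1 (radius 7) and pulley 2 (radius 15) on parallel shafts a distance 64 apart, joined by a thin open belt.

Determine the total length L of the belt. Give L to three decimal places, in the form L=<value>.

open belt: β = asin((r2−r1)/C) = asin(8/64) = 7.1808°
wrap1 = π − 2β = 165.6385°
wrap2 = π + 2β = 194.3615°
tangent length = C·cosβ = 63.4980
L = r1·wrap1 + r2·wrap2 + 2·C·cosβ = 7·2.8909 + 15·3.3922 + 2·63.4980 = 198.1163

L=198.116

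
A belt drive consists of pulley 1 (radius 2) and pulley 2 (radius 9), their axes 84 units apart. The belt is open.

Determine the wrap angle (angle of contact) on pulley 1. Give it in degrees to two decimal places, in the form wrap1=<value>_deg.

open belt: β = asin((r2−r1)/C) = asin(7/84) = 4.7802°
wrap1 = π − 2β = 170.4396°
wrap2 = π + 2β = 189.5604°

wrap1=170.44_deg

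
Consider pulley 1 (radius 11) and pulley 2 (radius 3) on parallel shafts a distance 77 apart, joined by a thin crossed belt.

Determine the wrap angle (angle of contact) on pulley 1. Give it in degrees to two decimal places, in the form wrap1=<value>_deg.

wrap1=200.95_deg

crossed belt: β = asin((r1+r2)/C) = asin(14/77) = 10.4757°
wrap1 = wrap2 = π + 2β = 200.9514°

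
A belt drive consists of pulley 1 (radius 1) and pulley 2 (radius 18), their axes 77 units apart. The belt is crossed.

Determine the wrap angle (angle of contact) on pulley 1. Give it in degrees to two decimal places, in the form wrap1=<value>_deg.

wrap1=208.57_deg

crossed belt: β = asin((r1+r2)/C) = asin(19/77) = 14.2855°
wrap1 = wrap2 = π + 2β = 208.5709°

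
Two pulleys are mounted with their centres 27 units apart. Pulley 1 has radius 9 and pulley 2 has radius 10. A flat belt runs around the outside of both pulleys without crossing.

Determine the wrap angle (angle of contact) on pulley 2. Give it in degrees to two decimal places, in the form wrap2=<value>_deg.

open belt: β = asin((r2−r1)/C) = asin(1/27) = 2.1226°
wrap1 = π − 2β = 175.7549°
wrap2 = π + 2β = 184.2451°

wrap2=184.25_deg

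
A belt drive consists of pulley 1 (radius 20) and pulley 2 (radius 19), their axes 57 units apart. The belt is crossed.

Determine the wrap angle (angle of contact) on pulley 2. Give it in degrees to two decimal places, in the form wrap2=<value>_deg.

crossed belt: β = asin((r1+r2)/C) = asin(39/57) = 43.1736°
wrap1 = wrap2 = π + 2β = 266.3471°

wrap2=266.35_deg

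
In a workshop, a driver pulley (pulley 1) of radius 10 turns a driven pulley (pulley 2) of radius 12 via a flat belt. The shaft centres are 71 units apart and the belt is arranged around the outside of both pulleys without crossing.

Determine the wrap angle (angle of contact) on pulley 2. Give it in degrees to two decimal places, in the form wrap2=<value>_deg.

open belt: β = asin((r2−r1)/C) = asin(2/71) = 1.6142°
wrap1 = π − 2β = 176.7716°
wrap2 = π + 2β = 183.2284°

wrap2=183.23_deg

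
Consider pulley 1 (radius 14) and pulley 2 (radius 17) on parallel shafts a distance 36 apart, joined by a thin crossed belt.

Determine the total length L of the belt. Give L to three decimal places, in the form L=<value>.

crossed belt: β = asin((r1+r2)/C) = asin(31/36) = 59.4416°
wrap1 = wrap2 = π + 2β = 298.8831°
tangent length = C·cosβ = 18.3030
L = (r1+r2)·wrap + 2·C·cosβ = 31·5.2165 + 2·18.3030 = 198.3173

L=198.317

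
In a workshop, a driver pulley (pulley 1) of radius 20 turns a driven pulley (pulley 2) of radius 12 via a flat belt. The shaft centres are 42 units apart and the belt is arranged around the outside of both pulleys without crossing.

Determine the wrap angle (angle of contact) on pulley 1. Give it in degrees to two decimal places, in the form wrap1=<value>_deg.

wrap1=201.96_deg

open belt: β = asin((r2−r1)/C) = asin(-8/42) = -10.9806°
wrap1 = π − 2β = 201.9612°
wrap2 = π + 2β = 158.0388°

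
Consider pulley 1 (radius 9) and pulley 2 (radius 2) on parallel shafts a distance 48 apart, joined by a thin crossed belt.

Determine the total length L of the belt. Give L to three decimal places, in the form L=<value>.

L=133.090

crossed belt: β = asin((r1+r2)/C) = asin(11/48) = 13.2480°
wrap1 = wrap2 = π + 2β = 206.4960°
tangent length = C·cosβ = 46.7226
L = (r1+r2)·wrap + 2·C·cosβ = 11·3.6040 + 2·46.7226 = 133.0896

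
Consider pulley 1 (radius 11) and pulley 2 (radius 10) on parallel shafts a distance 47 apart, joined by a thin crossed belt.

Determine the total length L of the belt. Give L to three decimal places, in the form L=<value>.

crossed belt: β = asin((r1+r2)/C) = asin(21/47) = 26.5391°
wrap1 = wrap2 = π + 2β = 233.0782°
tangent length = C·cosβ = 42.0476
L = (r1+r2)·wrap + 2·C·cosβ = 21·4.0680 + 2·42.0476 = 169.5228

L=169.523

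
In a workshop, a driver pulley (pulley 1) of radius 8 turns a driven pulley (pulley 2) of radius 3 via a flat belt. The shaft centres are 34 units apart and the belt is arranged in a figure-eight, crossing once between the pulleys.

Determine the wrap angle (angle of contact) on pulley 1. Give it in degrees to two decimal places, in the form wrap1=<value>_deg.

wrap1=217.75_deg

crossed belt: β = asin((r1+r2)/C) = asin(11/34) = 18.8765°
wrap1 = wrap2 = π + 2β = 217.7530°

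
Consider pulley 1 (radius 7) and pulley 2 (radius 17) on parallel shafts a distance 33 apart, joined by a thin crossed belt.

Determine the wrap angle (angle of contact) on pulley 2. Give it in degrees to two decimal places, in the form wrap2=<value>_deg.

wrap2=273.32_deg

crossed belt: β = asin((r1+r2)/C) = asin(24/33) = 46.6582°
wrap1 = wrap2 = π + 2β = 273.3165°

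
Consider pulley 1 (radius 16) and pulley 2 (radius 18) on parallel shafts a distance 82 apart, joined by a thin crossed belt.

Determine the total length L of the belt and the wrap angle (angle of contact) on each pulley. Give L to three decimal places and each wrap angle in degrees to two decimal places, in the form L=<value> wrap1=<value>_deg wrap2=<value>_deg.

L=285.125 wrap1=228.99_deg wrap2=228.99_deg

crossed belt: β = asin((r1+r2)/C) = asin(34/82) = 24.4963°
wrap1 = wrap2 = π + 2β = 228.9926°
tangent length = C·cosβ = 74.6190
L = (r1+r2)·wrap + 2·C·cosβ = 34·3.9967 + 2·74.6190 = 285.1250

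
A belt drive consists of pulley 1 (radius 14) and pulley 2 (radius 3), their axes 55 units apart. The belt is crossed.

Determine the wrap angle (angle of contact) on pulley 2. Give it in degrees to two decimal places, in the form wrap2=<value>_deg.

wrap2=216.01_deg

crossed belt: β = asin((r1+r2)/C) = asin(17/55) = 18.0045°
wrap1 = wrap2 = π + 2β = 216.0089°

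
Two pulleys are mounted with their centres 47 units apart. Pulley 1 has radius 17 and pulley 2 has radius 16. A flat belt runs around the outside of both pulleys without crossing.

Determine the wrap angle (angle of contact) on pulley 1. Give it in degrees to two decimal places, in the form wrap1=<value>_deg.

open belt: β = asin((r2−r1)/C) = asin(-1/47) = -1.2192°
wrap1 = π − 2β = 182.4383°
wrap2 = π + 2β = 177.5617°

wrap1=182.44_deg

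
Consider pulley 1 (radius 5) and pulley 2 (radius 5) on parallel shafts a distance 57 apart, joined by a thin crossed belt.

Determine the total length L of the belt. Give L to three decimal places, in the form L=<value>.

crossed belt: β = asin((r1+r2)/C) = asin(10/57) = 10.1042°
wrap1 = wrap2 = π + 2β = 200.2084°
tangent length = C·cosβ = 56.1160
L = (r1+r2)·wrap + 2·C·cosβ = 10·3.4943 + 2·56.1160 = 147.1749

L=147.175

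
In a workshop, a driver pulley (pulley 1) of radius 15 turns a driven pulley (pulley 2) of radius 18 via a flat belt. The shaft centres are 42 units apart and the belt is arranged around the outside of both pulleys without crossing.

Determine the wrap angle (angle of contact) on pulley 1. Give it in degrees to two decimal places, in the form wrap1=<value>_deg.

open belt: β = asin((r2−r1)/C) = asin(3/42) = 4.0960°
wrap1 = π − 2β = 171.8079°
wrap2 = π + 2β = 188.1921°

wrap1=171.81_deg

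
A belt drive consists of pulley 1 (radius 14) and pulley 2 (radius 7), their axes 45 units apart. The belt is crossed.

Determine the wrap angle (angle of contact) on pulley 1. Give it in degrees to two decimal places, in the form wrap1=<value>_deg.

wrap1=235.64_deg

crossed belt: β = asin((r1+r2)/C) = asin(21/45) = 27.8181°
wrap1 = wrap2 = π + 2β = 235.6363°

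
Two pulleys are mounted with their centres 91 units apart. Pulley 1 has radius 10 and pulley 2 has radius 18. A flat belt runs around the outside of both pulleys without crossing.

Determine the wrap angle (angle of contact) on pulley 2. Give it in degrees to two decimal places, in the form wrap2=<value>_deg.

open belt: β = asin((r2−r1)/C) = asin(8/91) = 5.0435°
wrap1 = π − 2β = 169.9130°
wrap2 = π + 2β = 190.0870°

wrap2=190.09_deg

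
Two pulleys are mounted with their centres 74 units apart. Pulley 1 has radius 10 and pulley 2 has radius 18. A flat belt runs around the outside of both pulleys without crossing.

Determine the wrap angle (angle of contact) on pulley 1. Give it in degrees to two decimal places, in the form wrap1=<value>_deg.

open belt: β = asin((r2−r1)/C) = asin(8/74) = 6.2063°
wrap1 = π − 2β = 167.5875°
wrap2 = π + 2β = 192.4125°

wrap1=167.59_deg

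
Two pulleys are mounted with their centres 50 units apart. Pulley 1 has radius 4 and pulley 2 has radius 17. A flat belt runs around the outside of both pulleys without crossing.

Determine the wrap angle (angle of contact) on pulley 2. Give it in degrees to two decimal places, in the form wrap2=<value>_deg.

open belt: β = asin((r2−r1)/C) = asin(13/50) = 15.0701°
wrap1 = π − 2β = 149.8599°
wrap2 = π + 2β = 210.1401°

wrap2=210.14_deg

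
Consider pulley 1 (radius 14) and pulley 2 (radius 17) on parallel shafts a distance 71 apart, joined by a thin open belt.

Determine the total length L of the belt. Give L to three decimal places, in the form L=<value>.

L=239.516

open belt: β = asin((r2−r1)/C) = asin(3/71) = 2.4217°
wrap1 = π − 2β = 175.1567°
wrap2 = π + 2β = 184.8433°
tangent length = C·cosβ = 70.9366
L = r1·wrap1 + r2·wrap2 + 2·C·cosβ = 14·3.0571 + 17·3.2261 + 2·70.9366 = 239.5162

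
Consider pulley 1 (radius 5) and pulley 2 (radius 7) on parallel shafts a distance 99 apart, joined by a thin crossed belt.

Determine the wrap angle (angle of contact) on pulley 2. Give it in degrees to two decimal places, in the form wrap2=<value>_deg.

wrap2=193.92_deg

crossed belt: β = asin((r1+r2)/C) = asin(12/99) = 6.9621°
wrap1 = wrap2 = π + 2β = 193.9241°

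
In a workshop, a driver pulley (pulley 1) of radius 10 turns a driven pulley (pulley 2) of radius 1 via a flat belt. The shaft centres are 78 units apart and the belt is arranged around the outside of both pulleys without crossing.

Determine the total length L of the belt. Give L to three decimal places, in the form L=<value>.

open belt: β = asin((r2−r1)/C) = asin(-9/78) = -6.6258°
wrap1 = π − 2β = 193.2516°
wrap2 = π + 2β = 166.7484°
tangent length = C·cosβ = 77.4790
L = r1·wrap1 + r2·wrap2 + 2·C·cosβ = 10·3.3729 + 1·2.9103 + 2·77.4790 = 191.5971

L=191.597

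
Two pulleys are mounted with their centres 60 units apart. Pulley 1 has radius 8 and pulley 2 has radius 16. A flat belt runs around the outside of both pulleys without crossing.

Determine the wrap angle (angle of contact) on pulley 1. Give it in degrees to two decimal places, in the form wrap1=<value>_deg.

wrap1=164.68_deg

open belt: β = asin((r2−r1)/C) = asin(8/60) = 7.6623°
wrap1 = π − 2β = 164.6755°
wrap2 = π + 2β = 195.3245°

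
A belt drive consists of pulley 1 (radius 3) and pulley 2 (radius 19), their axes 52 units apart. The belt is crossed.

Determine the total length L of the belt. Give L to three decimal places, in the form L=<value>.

L=182.570

crossed belt: β = asin((r1+r2)/C) = asin(22/52) = 25.0290°
wrap1 = wrap2 = π + 2β = 230.0580°
tangent length = C·cosβ = 47.1169
L = (r1+r2)·wrap + 2·C·cosβ = 22·4.0153 + 2·47.1169 = 182.5697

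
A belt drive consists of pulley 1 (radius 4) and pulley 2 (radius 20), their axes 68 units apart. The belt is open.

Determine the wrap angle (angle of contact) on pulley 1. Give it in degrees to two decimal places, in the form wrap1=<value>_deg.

wrap1=152.78_deg

open belt: β = asin((r2−r1)/C) = asin(16/68) = 13.6090°
wrap1 = π − 2β = 152.7821°
wrap2 = π + 2β = 207.2179°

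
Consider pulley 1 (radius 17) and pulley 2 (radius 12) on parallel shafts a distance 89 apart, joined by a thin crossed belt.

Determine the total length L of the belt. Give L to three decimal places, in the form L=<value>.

crossed belt: β = asin((r1+r2)/C) = asin(29/89) = 19.0166°
wrap1 = wrap2 = π + 2β = 218.0333°
tangent length = C·cosβ = 84.1427
L = (r1+r2)·wrap + 2·C·cosβ = 29·3.8054 + 2·84.1427 = 278.6420

L=278.642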